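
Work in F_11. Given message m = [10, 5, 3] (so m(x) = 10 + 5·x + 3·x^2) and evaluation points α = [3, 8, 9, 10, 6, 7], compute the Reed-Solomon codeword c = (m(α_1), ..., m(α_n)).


c = [8, 0, 1, 8, 5, 5]

Message polynomial: m(x) = 10 + 5·x + 3·x^2 (mod 11).
For each evaluation point α_i, compute m(α_i) mod 11:
  α_1 = 3: Horner steps 3 → 3 → 8, so m(3) = 8.
  α_2 = 8: Horner steps 3 → 7 → 0, so m(8) = 0.
  α_3 = 9: Horner steps 3 → 10 → 1, so m(9) = 1.
  α_4 = 10: Horner steps 3 → 2 → 8, so m(10) = 8.
  α_5 = 6: Horner steps 3 → 1 → 5, so m(6) = 5.
  α_6 = 7: Horner steps 3 → 4 → 5, so m(7) = 5.
Codeword c = [8, 0, 1, 8, 5, 5] ∈ F_11^6.


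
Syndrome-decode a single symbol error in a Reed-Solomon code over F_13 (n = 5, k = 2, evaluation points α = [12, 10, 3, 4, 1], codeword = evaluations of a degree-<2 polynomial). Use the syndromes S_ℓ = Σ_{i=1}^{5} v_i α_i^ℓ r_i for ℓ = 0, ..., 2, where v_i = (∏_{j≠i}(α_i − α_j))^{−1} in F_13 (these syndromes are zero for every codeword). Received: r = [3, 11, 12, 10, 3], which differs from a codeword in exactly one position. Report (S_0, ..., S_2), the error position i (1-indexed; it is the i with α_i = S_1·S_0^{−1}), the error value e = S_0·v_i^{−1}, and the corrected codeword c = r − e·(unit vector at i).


S = (2, 11, 2), error at position 1, error magnitude e = 9, c = [7, 11, 12, 10, 3].

Step 1: column multipliers v_i = (∏_{j≠i}(α_i − α_j))^{−1} mod 13.
  i = 1 (α = 12): (12−10)(12−3)(12−4)(12−1) = 2·9·8·11 = 1584 ≡ 11, so v_1 = 11^{−1} = 6 (mod 13).
  i = 2 (α = 10): (10−12)(10−3)(10−4)(10−1) = (−2)·7·6·9 = −756 ≡ 11, so v_2 = 11^{−1} = 6 (mod 13).
  i = 3 (α = 3): (3−12)(3−10)(3−4)(3−1) = (−9)·(−7)·(−1)·2 = −126 ≡ 4, so v_3 = 4^{−1} = 10 (mod 13).
  i = 4 (α = 4): (4−12)(4−10)(4−3)(4−1) = (−8)·(−6)·1·3 = 144 ≡ 1, so v_4 = 1^{−1} = 1 (mod 13).
  i = 5 (α = 1): (1−12)(1−10)(1−3)(1−4) = (−11)·(−9)·(−2)·(−3) = 594 ≡ 9, so v_5 = 9^{−1} = 3 (mod 13).
  v = [6, 6, 10, 1, 3].
Step 2: syndromes of r = [3, 11, 12, 10, 3] (all sums mod 13).
  S_0 = Σ v_i r_i = 6·3 + 6·11 + 10·12 + 1·10 + 3·3 = 223 ≡ 2.
  S_1 = Σ v_i α_i r_i = 6·12·3 + 6·10·11 + 10·3·12 + 1·4·10 + 3·1·3 = 1285 ≡ 11.
  α_i^2 mod 13 = [1, 9, 9, 3, 1].
  S_2 = Σ v_i α_i^2 r_i = 6·1·3 + 6·9·11 + 10·9·12 + 1·3·10 + 3·1·3 = 1731 ≡ 2.
  S = (2, 11, 2) ≠ 0, so r is not a codeword (an error is present).
Step 3: locate the error. For a single error e at position i, S_ℓ = v_i·e·α_i^ℓ, so α_err = S_1/S_0.
  S_0^{−1} = 2^{−1} = 7 (mod 13), so α_err = 11·7 = 77 ≡ 12 = α_1. Error position i = 1.
  Consistency check: S_2/S_1 = 2·6 = 12 ≡ 12 = α_err ✓ (single-error assumption holds).
Step 4: error magnitude e = S_0/v_1 = S_0·∏_{j≠1}(α_1 − α_j) = 2·11 = 22 ≡ 9 (mod 13).
Step 5: correct position 1: c_1 = r_1 − e = 3 − 9 ≡ 7 (mod 13). Hence c = [7, 11, 12, 10, 3].
  Check: interpolating c through the α_i gives m(x) = 5 + 11·x (degree < 2) with m(α_i) = c_i for every i, so c is indeed a codeword.


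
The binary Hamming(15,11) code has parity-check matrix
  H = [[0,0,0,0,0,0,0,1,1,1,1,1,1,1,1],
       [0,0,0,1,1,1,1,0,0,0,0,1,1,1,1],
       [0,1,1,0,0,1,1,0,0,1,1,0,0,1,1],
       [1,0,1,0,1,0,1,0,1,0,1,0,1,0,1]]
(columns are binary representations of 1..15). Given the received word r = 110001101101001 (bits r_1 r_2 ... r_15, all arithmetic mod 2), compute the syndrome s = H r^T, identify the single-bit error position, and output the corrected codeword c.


s = (0, 0, 1, 0)^T, error position = 2, corrected codeword c = 100001101101001

Compute s = H r^T mod 2 one row at a time:
  s_1 = 0 + 1 + 1 + 0 + 1 + 0 + 0 + 1 = 4 ≡ 0 (mod 2).
  s_2 = 0 + 0 + 1 + 1 + 1 + 0 + 0 + 1 = 4 ≡ 0 (mod 2).
  s_3 = 1 + 0 + 1 + 1 + 1 + 0 + 0 + 1 = 5 ≡ 1 (mod 2).
  s_4 = 1 + 0 + 0 + 1 + 1 + 0 + 0 + 1 = 4 ≡ 0 (mod 2).
s = (0, 0, 1, 0)^T — this equals column 2 of H (binary 0010), so error is at position 2.
Correct: flip bit 2 of r = 110001101101001 to get c = 100001101101001.


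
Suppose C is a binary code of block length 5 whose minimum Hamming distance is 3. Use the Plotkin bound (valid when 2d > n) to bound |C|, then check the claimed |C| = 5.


Plotkin bound M ≤ 6; given |C| = 5 ≤ bound (satisfied).

Check applicability: 2d = 6, n = 5.
2d − n = 1 > 0, so Plotkin applies.
Compute d/(2d−n) = 3/1 ≈ 3.0000.
⌊d/(2d−n)⌋ = 3.
Plotkin bound: M ≤ 2·3 = 6.
Given |C| = 5, check: satisfied.
This |C| is below the Plotkin bound.


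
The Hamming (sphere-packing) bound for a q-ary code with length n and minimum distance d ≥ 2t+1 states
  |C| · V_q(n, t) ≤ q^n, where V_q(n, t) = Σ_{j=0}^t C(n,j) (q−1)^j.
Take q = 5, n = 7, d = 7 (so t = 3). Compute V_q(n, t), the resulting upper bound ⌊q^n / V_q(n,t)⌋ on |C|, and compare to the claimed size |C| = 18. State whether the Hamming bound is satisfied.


V_q(n, t) = 2605, q^n = 78125, Hamming bound = 29, |C| = 18 ≤ bound (satisfied).

Step 1: Compute V_q(n, t) = Σ_{j=0}^3 C(n, j) (q−1)^j.
  j = 0: C(7,0)·(4)^0 = 1·1 = 1.
  j = 1: C(7,1)·(4)^1 = 7·4 = 28.
  j = 2: C(7,2)·(4)^2 = 21·16 = 336.
  j = 3: C(7,3)·(4)^3 = 35·64 = 2240.
  V_q(n, t) = 1 + 28 + 336 + 2240 = 2605.
Step 2: q^n = 5^7 = 78125.
Step 3: Hamming bound ⌊q^n / V_q(n,t)⌋ = ⌊78125/2605⌋ = 29.
Step 4: Compare |C| = 18 to 29: satisfied.
The claimed |C| lies below the Hamming bound.


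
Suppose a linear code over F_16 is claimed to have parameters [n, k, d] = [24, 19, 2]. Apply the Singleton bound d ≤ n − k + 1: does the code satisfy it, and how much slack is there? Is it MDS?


Singleton RHS = n − k + 1 = 6, slack = 4, bound satisfied, not MDS.

Singleton bound: d ≤ n − k + 1.
Here n = 24, k = 19, so n − k + 1 = 6.
Given d = 2, check d ≤ 6: YES.
Slack = (n − k + 1) − d = 4.
The code is NOT MDS (slack = 4 > 0).
Description: the claimed parameters are [24, 19, 2]_16; such a code would be non-MDS.


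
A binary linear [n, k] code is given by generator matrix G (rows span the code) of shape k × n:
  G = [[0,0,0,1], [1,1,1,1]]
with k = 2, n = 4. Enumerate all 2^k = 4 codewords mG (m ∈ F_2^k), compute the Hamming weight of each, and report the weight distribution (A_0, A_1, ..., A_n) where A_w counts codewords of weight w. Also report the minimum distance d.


Weight distribution: A_0 = 1, A_1 = 1, A_3 = 1, A_4 = 1. Minimum distance d = 1.

Enumerate all 2^2 = 4 messages m ∈ F_2^2.
For each, compute codeword c = mG in F_2^4, then tally its weight.
  m = 00 → c = 0000, weight = 0.
  m = 10 → c = 0001, weight = 1.
  m = 01 → c = 1111, weight = 4.
  m = 11 → c = 1110, weight = 3.
Tally weights:
  weight 0: 1 codewords.
  weight 1: 1 codewords.
  weight 3: 1 codewords.
  weight 4: 1 codewords.
Minimum distance d = smallest w > 0 with A_w > 0 = 1.
Sanity: Σ A_w = 4 = 2^2 = 4 ✓.


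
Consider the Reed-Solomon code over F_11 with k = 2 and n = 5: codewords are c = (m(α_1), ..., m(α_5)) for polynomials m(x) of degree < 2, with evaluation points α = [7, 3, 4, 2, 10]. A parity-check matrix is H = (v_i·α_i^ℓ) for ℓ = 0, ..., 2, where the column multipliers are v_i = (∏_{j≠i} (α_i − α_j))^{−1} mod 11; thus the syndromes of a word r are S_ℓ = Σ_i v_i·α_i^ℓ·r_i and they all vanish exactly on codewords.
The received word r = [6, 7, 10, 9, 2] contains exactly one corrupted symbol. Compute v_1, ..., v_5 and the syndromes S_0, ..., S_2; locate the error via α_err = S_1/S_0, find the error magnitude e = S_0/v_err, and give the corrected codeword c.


S = (5, 4, 1), error at position 2, error magnitude e = 3, c = [6, 4, 10, 9, 2].

Step 1: column multipliers v_i = (∏_{j≠i}(α_i − α_j))^{−1} mod 11.
  i = 1 (α = 7): (7−3)(7−4)(7−2)(7−10) = 4·3·5·(−3) = −180 ≡ 7, so v_1 = 7^{−1} = 8 (mod 11).
  i = 2 (α = 3): (3−7)(3−4)(3−2)(3−10) = (−4)·(−1)·1·(−7) = −28 ≡ 5, so v_2 = 5^{−1} = 9 (mod 11).
  i = 3 (α = 4): (4−7)(4−3)(4−2)(4−10) = (−3)·1·2·(−6) = 36 ≡ 3, so v_3 = 3^{−1} = 4 (mod 11).
  i = 4 (α = 2): (2−7)(2−3)(2−4)(2−10) = (−5)·(−1)·(−2)·(−8) = 80 ≡ 3, so v_4 = 3^{−1} = 4 (mod 11).
  i = 5 (α = 10): (10−7)(10−3)(10−4)(10−2) = 3·7·6·8 = 1008 ≡ 7, so v_5 = 7^{−1} = 8 (mod 11).
  v = [8, 9, 4, 4, 8].
Step 2: syndromes of r = [6, 7, 10, 9, 2] (all sums mod 11).
  S_0 = Σ v_i r_i = 8·6 + 9·7 + 4·10 + 4·9 + 8·2 = 203 ≡ 5.
  S_1 = Σ v_i α_i r_i = 8·7·6 + 9·3·7 + 4·4·10 + 4·2·9 + 8·10·2 = 917 ≡ 4.
  α_i^2 mod 11 = [5, 9, 5, 4, 1].
  S_2 = Σ v_i α_i^2 r_i = 8·5·6 + 9·9·7 + 4·5·10 + 4·4·9 + 8·1·2 = 1167 ≡ 1.
  S = (5, 4, 1) ≠ 0, so r is not a codeword (an error is present).
Step 3: locate the error. For a single error e at position i, S_ℓ = v_i·e·α_i^ℓ, so α_err = S_1/S_0.
  S_0^{−1} = 5^{−1} = 9 (mod 11), so α_err = 4·9 = 36 ≡ 3 = α_2. Error position i = 2.
  Consistency check: S_2/S_1 = 1·3 = 3 ≡ 3 = α_err ✓ (single-error assumption holds).
Step 4: error magnitude e = S_0/v_2 = S_0·∏_{j≠2}(α_2 − α_j) = 5·5 = 25 ≡ 3 (mod 11).
Step 5: correct position 2: c_2 = r_2 − e = 7 − 3 ≡ 4 (mod 11). Hence c = [6, 4, 10, 9, 2].
  Check: interpolating c through the α_i gives m(x) = 8 + 6·x (degree < 2) with m(α_i) = c_i for every i, so c is indeed a codeword.


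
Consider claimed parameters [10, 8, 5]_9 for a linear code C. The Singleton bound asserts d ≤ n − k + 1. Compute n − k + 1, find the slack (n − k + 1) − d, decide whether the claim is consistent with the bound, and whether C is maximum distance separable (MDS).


Singleton RHS = n − k + 1 = 3, slack = -2, bound violated (no such code; not MDS).

Singleton bound: d ≤ n − k + 1.
Here n = 10, k = 8, so n − k + 1 = 3.
Given d = 5, check d ≤ 3: NO.
Slack = (n − k + 1) − d = -2.
The slack is negative: d = 5 exceeds n − k + 1 = 3 by 2, so the Singleton bound is violated and no linear [10, 8, 5]_9 code can exist. In particular it is not MDS (MDS requires d = n − k + 1 exactly).
Description: the claimed parameters are [10, 8, 5]_9; such a code would be impossible (violates the Singleton bound).


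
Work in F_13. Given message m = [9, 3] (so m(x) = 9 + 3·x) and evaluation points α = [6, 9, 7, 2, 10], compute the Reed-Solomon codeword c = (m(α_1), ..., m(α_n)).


c = [1, 10, 4, 2, 0]

Message polynomial: m(x) = 9 + 3·x (mod 13).
For each evaluation point α_i, compute m(α_i) mod 13:
  α_1 = 6: Horner steps 3 → 1, so m(6) = 1.
  α_2 = 9: Horner steps 3 → 10, so m(9) = 10.
  α_3 = 7: Horner steps 3 → 4, so m(7) = 4.
  α_4 = 2: Horner steps 3 → 2, so m(2) = 2.
  α_5 = 10: Horner steps 3 → 0, so m(10) = 0.
Codeword c = [1, 10, 4, 2, 0] ∈ F_13^5.


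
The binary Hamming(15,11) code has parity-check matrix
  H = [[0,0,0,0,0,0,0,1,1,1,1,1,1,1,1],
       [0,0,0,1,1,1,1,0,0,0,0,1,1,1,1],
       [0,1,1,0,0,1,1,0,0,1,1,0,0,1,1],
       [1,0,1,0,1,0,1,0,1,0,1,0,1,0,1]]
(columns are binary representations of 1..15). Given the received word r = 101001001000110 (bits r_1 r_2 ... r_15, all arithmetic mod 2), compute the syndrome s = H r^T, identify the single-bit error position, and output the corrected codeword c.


s = (1, 1, 1, 0)^T, error position = 14, corrected codeword c = 101001001000100

Compute s = H r^T mod 2 one row at a time:
  s_1 = 0 + 1 + 0 + 0 + 0 + 1 + 1 + 0 = 3 ≡ 1 (mod 2).
  s_2 = 0 + 0 + 1 + 0 + 0 + 1 + 1 + 0 = 3 ≡ 1 (mod 2).
  s_3 = 0 + 1 + 1 + 0 + 0 + 0 + 1 + 0 = 3 ≡ 1 (mod 2).
  s_4 = 1 + 1 + 0 + 0 + 1 + 0 + 1 + 0 = 4 ≡ 0 (mod 2).
s = (1, 1, 1, 0)^T — this equals column 14 of H (binary 1110), so error is at position 14.
Correct: flip bit 14 of r = 101001001000110 to get c = 101001001000100.


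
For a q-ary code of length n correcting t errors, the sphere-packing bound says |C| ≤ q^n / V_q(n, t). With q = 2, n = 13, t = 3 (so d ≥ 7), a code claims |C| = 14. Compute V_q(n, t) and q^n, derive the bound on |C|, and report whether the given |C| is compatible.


V_q(n, t) = 378, q^n = 8192, Hamming bound = 21, |C| = 14 ≤ bound (satisfied).

Step 1: Compute V_q(n, t) = Σ_{j=0}^3 C(n, j) (q−1)^j.
  j = 0: C(13,0)·(1)^0 = 1·1 = 1.
  j = 1: C(13,1)·(1)^1 = 13·1 = 13.
  j = 2: C(13,2)·(1)^2 = 78·1 = 78.
  j = 3: C(13,3)·(1)^3 = 286·1 = 286.
  V_q(n, t) = 1 + 13 + 78 + 286 = 378.
Step 2: q^n = 2^13 = 8192.
Step 3: Hamming bound ⌊q^n / V_q(n,t)⌋ = ⌊8192/378⌋ = 21.
Step 4: Compare |C| = 14 to 21: satisfied.
The claimed |C| lies below the Hamming bound.


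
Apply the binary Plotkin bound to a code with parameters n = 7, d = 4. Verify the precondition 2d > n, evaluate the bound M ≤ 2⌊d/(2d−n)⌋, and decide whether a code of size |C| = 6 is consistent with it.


Plotkin bound M ≤ 8; given |C| = 6 ≤ bound (satisfied).

Check applicability: 2d = 8, n = 7.
2d − n = 1 > 0, so Plotkin applies.
Compute d/(2d−n) = 4/1 ≈ 4.0000.
⌊d/(2d−n)⌋ = 4.
Plotkin bound: M ≤ 2·4 = 8.
Given |C| = 6, check: satisfied.
This |C| is below the Plotkin bound.


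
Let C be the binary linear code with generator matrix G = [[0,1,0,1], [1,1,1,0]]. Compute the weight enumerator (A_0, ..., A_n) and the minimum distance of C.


Weight distribution: A_0 = 1, A_2 = 1, A_3 = 2. Minimum distance d = 2.

Enumerate all 2^2 = 4 messages m ∈ F_2^2.
For each, compute codeword c = mG in F_2^4, then tally its weight.
  m = 00 → c = 0000, weight = 0.
  m = 10 → c = 0101, weight = 2.
  m = 01 → c = 1110, weight = 3.
  m = 11 → c = 1011, weight = 3.
Tally weights:
  weight 0: 1 codewords.
  weight 2: 1 codewords.
  weight 3: 2 codewords.
Minimum distance d = smallest w > 0 with A_w > 0 = 2.
Sanity: Σ A_w = 4 = 2^2 = 4 ✓.


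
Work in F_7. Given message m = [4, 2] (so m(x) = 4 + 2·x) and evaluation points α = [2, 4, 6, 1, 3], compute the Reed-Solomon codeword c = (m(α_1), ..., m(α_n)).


c = [1, 5, 2, 6, 3]

Message polynomial: m(x) = 4 + 2·x (mod 7).
For each evaluation point α_i, compute m(α_i) mod 7:
  α_1 = 2: Horner steps 2 → 1, so m(2) = 1.
  α_2 = 4: Horner steps 2 → 5, so m(4) = 5.
  α_3 = 6: Horner steps 2 → 2, so m(6) = 2.
  α_4 = 1: Horner steps 2 → 6, so m(1) = 6.
  α_5 = 3: Horner steps 2 → 3, so m(3) = 3.
Codeword c = [1, 5, 2, 6, 3] ∈ F_7^5.


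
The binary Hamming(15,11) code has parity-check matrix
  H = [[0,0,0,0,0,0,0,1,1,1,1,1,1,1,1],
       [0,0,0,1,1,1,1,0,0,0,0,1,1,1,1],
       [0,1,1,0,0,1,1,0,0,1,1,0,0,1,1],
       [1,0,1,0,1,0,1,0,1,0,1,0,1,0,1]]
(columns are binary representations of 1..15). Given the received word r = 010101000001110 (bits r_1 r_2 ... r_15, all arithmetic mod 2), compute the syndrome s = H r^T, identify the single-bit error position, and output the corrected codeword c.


s = (1, 1, 1, 1)^T, error position = 15, corrected codeword c = 010101000001111

Compute s = H r^T mod 2 one row at a time:
  s_1 = 0 + 0 + 0 + 0 + 1 + 1 + 1 + 0 = 3 ≡ 1 (mod 2).
  s_2 = 1 + 0 + 1 + 0 + 1 + 1 + 1 + 0 = 5 ≡ 1 (mod 2).
  s_3 = 1 + 0 + 1 + 0 + 0 + 0 + 1 + 0 = 3 ≡ 1 (mod 2).
  s_4 = 0 + 0 + 0 + 0 + 0 + 0 + 1 + 0 = 1 ≡ 1 (mod 2).
s = (1, 1, 1, 1)^T — this equals column 15 of H (binary 1111), so error is at position 15.
Correct: flip bit 15 of r = 010101000001110 to get c = 010101000001111.


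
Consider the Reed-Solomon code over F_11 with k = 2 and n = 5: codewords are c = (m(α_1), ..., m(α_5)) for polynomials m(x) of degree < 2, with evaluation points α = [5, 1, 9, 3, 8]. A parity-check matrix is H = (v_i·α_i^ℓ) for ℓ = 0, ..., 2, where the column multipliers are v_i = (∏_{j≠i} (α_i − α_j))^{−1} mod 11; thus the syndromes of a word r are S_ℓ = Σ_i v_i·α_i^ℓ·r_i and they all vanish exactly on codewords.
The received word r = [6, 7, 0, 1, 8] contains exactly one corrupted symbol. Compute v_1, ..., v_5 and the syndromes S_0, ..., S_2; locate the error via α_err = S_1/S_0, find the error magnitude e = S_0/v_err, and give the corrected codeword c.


S = (10, 2, 7), error at position 3, error magnitude e = 6, c = [6, 7, 5, 1, 8].

Step 1: column multipliers v_i = (∏_{j≠i}(α_i − α_j))^{−1} mod 11.
  i = 1 (α = 5): (5−1)(5−9)(5−3)(5−8) = 4·(−4)·2·(−3) = 96 ≡ 8, so v_1 = 8^{−1} = 7 (mod 11).
  i = 2 (α = 1): (1−5)(1−9)(1−3)(1−8) = (−4)·(−8)·(−2)·(−7) = 448 ≡ 8, so v_2 = 8^{−1} = 7 (mod 11).
  i = 3 (α = 9): (9−5)(9−1)(9−3)(9−8) = 4·8·6·1 = 192 ≡ 5, so v_3 = 5^{−1} = 9 (mod 11).
  i = 4 (α = 3): (3−5)(3−1)(3−9)(3−8) = (−2)·2·(−6)·(−5) = −120 ≡ 1, so v_4 = 1^{−1} = 1 (mod 11).
  i = 5 (α = 8): (8−5)(8−1)(8−9)(8−3) = 3·7·(−1)·5 = −105 ≡ 5, so v_5 = 5^{−1} = 9 (mod 11).
  v = [7, 7, 9, 1, 9].
Step 2: syndromes of r = [6, 7, 0, 1, 8] (all sums mod 11).
  S_0 = Σ v_i r_i = 7·6 + 7·7 + 9·0 + 1·1 + 9·8 = 164 ≡ 10.
  S_1 = Σ v_i α_i r_i = 7·5·6 + 7·1·7 + 9·9·0 + 1·3·1 + 9·8·8 = 838 ≡ 2.
  α_i^2 mod 11 = [3, 1, 4, 9, 9].
  S_2 = Σ v_i α_i^2 r_i = 7·3·6 + 7·1·7 + 9·4·0 + 1·9·1 + 9·9·8 = 832 ≡ 7.
  S = (10, 2, 7) ≠ 0, so r is not a codeword (an error is present).
Step 3: locate the error. For a single error e at position i, S_ℓ = v_i·e·α_i^ℓ, so α_err = S_1/S_0.
  S_0^{−1} = 10^{−1} = 10 (mod 11), so α_err = 2·10 = 20 ≡ 9 = α_3. Error position i = 3.
  Consistency check: S_2/S_1 = 7·6 = 42 ≡ 9 = α_err ✓ (single-error assumption holds).
Step 4: error magnitude e = S_0/v_3 = S_0·∏_{j≠3}(α_3 − α_j) = 10·5 = 50 ≡ 6 (mod 11).
Step 5: correct position 3: c_3 = r_3 − e = 0 − 6 ≡ 5 (mod 11). Hence c = [6, 7, 5, 1, 8].
  Check: interpolating c through the α_i gives m(x) = 10 + 8·x (degree < 2) with m(α_i) = c_i for every i, so c is indeed a codeword.


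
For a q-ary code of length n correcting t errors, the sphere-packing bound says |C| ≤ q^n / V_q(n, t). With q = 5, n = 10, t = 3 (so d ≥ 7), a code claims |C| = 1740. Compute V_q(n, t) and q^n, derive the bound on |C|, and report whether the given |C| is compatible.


V_q(n, t) = 8441, q^n = 9765625, Hamming bound = 1156, |C| = 1740 > bound (violated).

Step 1: Compute V_q(n, t) = Σ_{j=0}^3 C(n, j) (q−1)^j.
  j = 0: C(10,0)·(4)^0 = 1·1 = 1.
  j = 1: C(10,1)·(4)^1 = 10·4 = 40.
  j = 2: C(10,2)·(4)^2 = 45·16 = 720.
  j = 3: C(10,3)·(4)^3 = 120·64 = 7680.
  V_q(n, t) = 1 + 40 + 720 + 7680 = 8441.
Step 2: q^n = 5^10 = 9765625.
Step 3: Hamming bound ⌊q^n / V_q(n,t)⌋ = ⌊9765625/8441⌋ = 1156.
Step 4: Compare |C| = 1740 to 1156: violated.
The claimed |C| lies above the Hamming bound, so no 5-ary code of length 10 with d ≥ 7 can have 1740 codewords.


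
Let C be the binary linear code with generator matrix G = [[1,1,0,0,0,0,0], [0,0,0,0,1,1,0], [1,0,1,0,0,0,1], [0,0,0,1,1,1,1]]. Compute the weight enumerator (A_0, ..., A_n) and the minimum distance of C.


Weight distribution: A_0 = 1, A_2 = 3, A_3 = 4, A_4 = 3, A_5 = 4, A_6 = 1. Minimum distance d = 2.

Enumerate all 2^4 = 16 messages m ∈ F_2^4.
For each, compute codeword c = mG in F_2^7, then tally its weight.
  m = 0000 → c = 0000000, weight = 0.
  m = 1000 → c = 1100000, weight = 2.
  m = 0100 → c = 0000110, weight = 2.
  m = 1100 → c = 1100110, weight = 4.
  m = 0010 → c = 1010001, weight = 3.
  m = 1010 → c = 0110001, weight = 3.
  m = 0110 → c = 1010111, weight = 5.
  m = 1110 → c = 0110111, weight = 5.
  m = 0001 → c = 0001111, weight = 4.
  m = 1001 → c = 1101111, weight = 6.
  m = 0101 → c = 0001001, weight = 2.
  m = 1101 → c = 1101001, weight = 4.
  m = 0011 → c = 1011110, weight = 5.
  m = 1011 → c = 0111110, weight = 5.
  m = 0111 → c = 1011000, weight = 3.
  m = 1111 → c = 0111000, weight = 3.
Tally weights:
  weight 0: 1 codewords.
  weight 2: 3 codewords.
  weight 3: 4 codewords.
  weight 4: 3 codewords.
  weight 5: 4 codewords.
  weight 6: 1 codewords.
Minimum distance d = smallest w > 0 with A_w > 0 = 2.
Sanity: Σ A_w = 16 = 2^4 = 16 ✓.


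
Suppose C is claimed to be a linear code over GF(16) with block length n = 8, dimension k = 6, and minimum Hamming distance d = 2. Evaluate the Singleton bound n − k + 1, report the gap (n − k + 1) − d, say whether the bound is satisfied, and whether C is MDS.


Singleton RHS = n − k + 1 = 3, slack = 1, bound satisfied, not MDS.

Singleton bound: d ≤ n − k + 1.
Here n = 8, k = 6, so n − k + 1 = 3.
Given d = 2, check d ≤ 3: YES.
Slack = (n − k + 1) − d = 1.
The code is NOT MDS (slack = 1 > 0).
Description: the claimed parameters are [8, 6, 2]_16; such a code would be non-MDS.


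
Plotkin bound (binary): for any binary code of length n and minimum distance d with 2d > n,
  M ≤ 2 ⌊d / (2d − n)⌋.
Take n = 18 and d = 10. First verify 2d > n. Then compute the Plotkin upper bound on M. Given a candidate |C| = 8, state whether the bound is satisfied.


Plotkin bound M ≤ 10; given |C| = 8 ≤ bound (satisfied).

Check applicability: 2d = 20, n = 18.
2d − n = 2 > 0, so Plotkin applies.
Compute d/(2d−n) = 10/2 ≈ 5.0000.
⌊d/(2d−n)⌋ = 5.
Plotkin bound: M ≤ 2·5 = 10.
Given |C| = 8, check: satisfied.
This |C| is below the Plotkin bound.


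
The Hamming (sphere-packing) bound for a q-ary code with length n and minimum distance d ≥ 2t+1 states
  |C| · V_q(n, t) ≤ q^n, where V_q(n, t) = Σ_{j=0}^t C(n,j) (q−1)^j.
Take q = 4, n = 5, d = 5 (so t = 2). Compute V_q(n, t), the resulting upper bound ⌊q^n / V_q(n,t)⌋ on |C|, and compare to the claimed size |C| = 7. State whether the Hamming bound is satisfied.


V_q(n, t) = 106, q^n = 1024, Hamming bound = 9, |C| = 7 ≤ bound (satisfied).

Step 1: Compute V_q(n, t) = Σ_{j=0}^2 C(n, j) (q−1)^j.
  j = 0: C(5,0)·(3)^0 = 1·1 = 1.
  j = 1: C(5,1)·(3)^1 = 5·3 = 15.
  j = 2: C(5,2)·(3)^2 = 10·9 = 90.
  V_q(n, t) = 1 + 15 + 90 = 106.
Step 2: q^n = 4^5 = 1024.
Step 3: Hamming bound ⌊q^n / V_q(n,t)⌋ = ⌊1024/106⌋ = 9.
Step 4: Compare |C| = 7 to 9: satisfied.
The claimed |C| lies below the Hamming bound.


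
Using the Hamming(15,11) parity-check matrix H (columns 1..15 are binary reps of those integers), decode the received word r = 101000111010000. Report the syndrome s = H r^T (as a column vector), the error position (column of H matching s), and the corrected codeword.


s = (1, 1, 1, 1)^T, error position = 15, corrected codeword c = 101000111010001

Compute s = H r^T mod 2 one row at a time:
  s_1 = 1 + 1 + 0 + 1 + 0 + 0 + 0 + 0 = 3 ≡ 1 (mod 2).
  s_2 = 0 + 0 + 0 + 1 + 0 + 0 + 0 + 0 = 1 ≡ 1 (mod 2).
  s_3 = 0 + 1 + 0 + 1 + 0 + 1 + 0 + 0 = 3 ≡ 1 (mod 2).
  s_4 = 1 + 1 + 0 + 1 + 1 + 1 + 0 + 0 = 5 ≡ 1 (mod 2).
s = (1, 1, 1, 1)^T — this equals column 15 of H (binary 1111), so error is at position 15.
Correct: flip bit 15 of r = 101000111010000 to get c = 101000111010001.


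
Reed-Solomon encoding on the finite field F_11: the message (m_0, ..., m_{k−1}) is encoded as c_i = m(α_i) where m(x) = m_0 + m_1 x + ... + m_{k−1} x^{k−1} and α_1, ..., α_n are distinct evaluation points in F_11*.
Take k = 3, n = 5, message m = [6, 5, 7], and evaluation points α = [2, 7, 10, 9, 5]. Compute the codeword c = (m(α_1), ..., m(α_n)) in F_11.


c = [0, 10, 8, 2, 8]

Message polynomial: m(x) = 6 + 5·x + 7·x^2 (mod 11).
For each evaluation point α_i, compute m(α_i) mod 11:
  α_1 = 2: Horner steps 7 → 8 → 0, so m(2) = 0.
  α_2 = 7: Horner steps 7 → 10 → 10, so m(7) = 10.
  α_3 = 10: Horner steps 7 → 9 → 8, so m(10) = 8.
  α_4 = 9: Horner steps 7 → 2 → 2, so m(9) = 2.
  α_5 = 5: Horner steps 7 → 7 → 8, so m(5) = 8.
Codeword c = [0, 10, 8, 2, 8] ∈ F_11^5.


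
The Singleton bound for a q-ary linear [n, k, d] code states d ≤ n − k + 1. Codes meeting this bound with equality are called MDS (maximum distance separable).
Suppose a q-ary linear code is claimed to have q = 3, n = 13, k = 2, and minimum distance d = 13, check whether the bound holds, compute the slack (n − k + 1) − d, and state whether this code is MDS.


Singleton RHS = n − k + 1 = 12, slack = -1, bound violated (no such code; not MDS).

Singleton bound: d ≤ n − k + 1.
Here n = 13, k = 2, so n − k + 1 = 12.
Given d = 13, check d ≤ 12: NO.
Slack = (n − k + 1) − d = -1.
The slack is negative: d = 13 exceeds n − k + 1 = 12 by 1, so the Singleton bound is violated and no linear [13, 2, 13]_3 code can exist. In particular it is not MDS (MDS requires d = n − k + 1 exactly).
Description: the claimed parameters are [13, 2, 13]_3; such a code would be impossible (violates the Singleton bound).


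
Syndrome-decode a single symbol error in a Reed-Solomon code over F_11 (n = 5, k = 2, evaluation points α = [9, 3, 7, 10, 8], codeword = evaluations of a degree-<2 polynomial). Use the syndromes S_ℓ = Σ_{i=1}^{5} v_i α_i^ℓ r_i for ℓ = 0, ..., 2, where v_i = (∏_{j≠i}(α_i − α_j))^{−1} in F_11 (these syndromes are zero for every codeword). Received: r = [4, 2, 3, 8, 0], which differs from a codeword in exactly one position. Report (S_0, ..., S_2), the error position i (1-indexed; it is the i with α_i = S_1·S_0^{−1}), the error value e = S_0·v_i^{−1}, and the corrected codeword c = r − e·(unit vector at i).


S = (2, 3, 10), error at position 3, error magnitude e = 7, c = [4, 2, 7, 8, 0].

Step 1: column multipliers v_i = (∏_{j≠i}(α_i − α_j))^{−1} mod 11.
  i = 1 (α = 9): (9−3)(9−7)(9−10)(9−8) = 6·2·(−1)·1 = −12 ≡ 10, so v_1 = 10^{−1} = 10 (mod 11).
  i = 2 (α = 3): (3−9)(3−7)(3−10)(3−8) = (−6)·(−4)·(−7)·(−5) = 840 ≡ 4, so v_2 = 4^{−1} = 3 (mod 11).
  i = 3 (α = 7): (7−9)(7−3)(7−10)(7−8) = (−2)·4·(−3)·(−1) = −24 ≡ 9, so v_3 = 9^{−1} = 5 (mod 11).
  i = 4 (α = 10): (10−9)(10−3)(10−7)(10−8) = 1·7·3·2 = 42 ≡ 9, so v_4 = 9^{−1} = 5 (mod 11).
  i = 5 (α = 8): (8−9)(8−3)(8−7)(8−10) = (−1)·5·1·(−2) = 10 ≡ 10, so v_5 = 10^{−1} = 10 (mod 11).
  v = [10, 3, 5, 5, 10].
Step 2: syndromes of r = [4, 2, 3, 8, 0] (all sums mod 11).
  S_0 = Σ v_i r_i = 10·4 + 3·2 + 5·3 + 5·8 + 10·0 = 101 ≡ 2.
  S_1 = Σ v_i α_i r_i = 10·9·4 + 3·3·2 + 5·7·3 + 5·10·8 + 10·8·0 = 883 ≡ 3.
  α_i^2 mod 11 = [4, 9, 5, 1, 9].
  S_2 = Σ v_i α_i^2 r_i = 10·4·4 + 3·9·2 + 5·5·3 + 5·1·8 + 10·9·0 = 329 ≡ 10.
  S = (2, 3, 10) ≠ 0, so r is not a codeword (an error is present).
Step 3: locate the error. For a single error e at position i, S_ℓ = v_i·e·α_i^ℓ, so α_err = S_1/S_0.
  S_0^{−1} = 2^{−1} = 6 (mod 11), so α_err = 3·6 = 18 ≡ 7 = α_3. Error position i = 3.
  Consistency check: S_2/S_1 = 10·4 = 40 ≡ 7 = α_err ✓ (single-error assumption holds).
Step 4: error magnitude e = S_0/v_3 = S_0·∏_{j≠3}(α_3 − α_j) = 2·9 = 18 ≡ 7 (mod 11).
Step 5: correct position 3: c_3 = r_3 − e = 3 − 7 ≡ 7 (mod 11). Hence c = [4, 2, 7, 8, 0].
  Check: interpolating c through the α_i gives m(x) = 1 + 4·x (degree < 2) with m(α_i) = c_i for every i, so c is indeed a codeword.


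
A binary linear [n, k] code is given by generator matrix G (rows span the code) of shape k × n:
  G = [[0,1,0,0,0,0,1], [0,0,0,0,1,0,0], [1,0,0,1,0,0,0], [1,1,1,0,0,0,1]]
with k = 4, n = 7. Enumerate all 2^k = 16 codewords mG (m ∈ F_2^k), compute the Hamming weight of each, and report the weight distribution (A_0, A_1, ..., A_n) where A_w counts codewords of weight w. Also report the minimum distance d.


Weight distribution: A_0 = 1, A_1 = 1, A_2 = 4, A_3 = 4, A_4 = 3, A_5 = 3. Minimum distance d = 1.

Enumerate all 2^4 = 16 messages m ∈ F_2^4.
For each, compute codeword c = mG in F_2^7, then tally its weight.
  m = 0000 → c = 0000000, weight = 0.
  m = 1000 → c = 0100001, weight = 2.
  m = 0100 → c = 0000100, weight = 1.
  m = 1100 → c = 0100101, weight = 3.
  m = 0010 → c = 1001000, weight = 2.
  m = 1010 → c = 1101001, weight = 4.
  m = 0110 → c = 1001100, weight = 3.
  m = 1110 → c = 1101101, weight = 5.
  m = 0001 → c = 1110001, weight = 4.
  m = 1001 → c = 1010000, weight = 2.
  m = 0101 → c = 1110101, weight = 5.
  m = 1101 → c = 1010100, weight = 3.
  m = 0011 → c = 0111001, weight = 4.
  m = 1011 → c = 0011000, weight = 2.
  m = 0111 → c = 0111101, weight = 5.
  m = 1111 → c = 0011100, weight = 3.
Tally weights:
  weight 0: 1 codewords.
  weight 1: 1 codewords.
  weight 2: 4 codewords.
  weight 3: 4 codewords.
  weight 4: 3 codewords.
  weight 5: 3 codewords.
Minimum distance d = smallest w > 0 with A_w > 0 = 1.
Sanity: Σ A_w = 16 = 2^4 = 16 ✓.


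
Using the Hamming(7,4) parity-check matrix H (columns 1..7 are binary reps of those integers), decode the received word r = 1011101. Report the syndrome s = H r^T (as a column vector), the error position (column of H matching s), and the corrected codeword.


s = (1, 0, 0)^T, error position = 4, corrected codeword c = 1010101

Compute s = H r^T mod 2 one row at a time:
  s_1 = 1 + 1 + 0 + 1 = 3 ≡ 1 (mod 2).
  s_2 = 0 + 1 + 0 + 1 = 2 ≡ 0 (mod 2).
  s_3 = 1 + 1 + 1 + 1 = 4 ≡ 0 (mod 2).
s = (1, 0, 0)^T — this equals column 4 of H (binary 100), so error is at position 4.
Correct: flip bit 4 of r = 1011101 to get c = 1010101.


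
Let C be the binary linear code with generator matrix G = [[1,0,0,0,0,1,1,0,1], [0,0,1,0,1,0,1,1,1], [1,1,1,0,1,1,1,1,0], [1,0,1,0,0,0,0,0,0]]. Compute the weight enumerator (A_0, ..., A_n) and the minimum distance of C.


Weight distribution: A_0 = 1, A_2 = 2, A_3 = 1, A_4 = 5, A_5 = 6, A_7 = 1. Minimum distance d = 2.

Enumerate all 2^4 = 16 messages m ∈ F_2^4.
For each, compute codeword c = mG in F_2^9, then tally its weight.
  m = 0000 → c = 000000000, weight = 0.
  m = 1000 → c = 100001101, weight = 4.
  m = 0100 → c = 001010111, weight = 5.
  m = 1100 → c = 101011010, weight = 5.
  m = 0010 → c = 111011110, weight = 7.
  m = 1010 → c = 011010011, weight = 5.
  m = 0110 → c = 110001001, weight = 4.
  m = 1110 → c = 010000100, weight = 2.
  m = 0001 → c = 101000000, weight = 2.
  m = 1001 → c = 001001101, weight = 4.
  m = 0101 → c = 100010111, weight = 5.
  m = 1101 → c = 000011010, weight = 3.
  m = 0011 → c = 010011110, weight = 5.
  m = 1011 → c = 110010011, weight = 5.
  m = 0111 → c = 011001001, weight = 4.
  m = 1111 → c = 111000100, weight = 4.
Tally weights:
  weight 0: 1 codewords.
  weight 2: 2 codewords.
  weight 3: 1 codewords.
  weight 4: 5 codewords.
  weight 5: 6 codewords.
  weight 7: 1 codewords.
Minimum distance d = smallest w > 0 with A_w > 0 = 2.
Sanity: Σ A_w = 16 = 2^4 = 16 ✓.


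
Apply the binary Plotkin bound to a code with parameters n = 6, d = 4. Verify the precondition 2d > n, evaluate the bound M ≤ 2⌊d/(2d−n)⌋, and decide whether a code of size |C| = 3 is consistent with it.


Plotkin bound M ≤ 4; given |C| = 3 ≤ bound (satisfied).

Check applicability: 2d = 8, n = 6.
2d − n = 2 > 0, so Plotkin applies.
Compute d/(2d−n) = 4/2 ≈ 2.0000.
⌊d/(2d−n)⌋ = 2.
Plotkin bound: M ≤ 2·2 = 4.
Given |C| = 3, check: satisfied.
This |C| is below the Plotkin bound.


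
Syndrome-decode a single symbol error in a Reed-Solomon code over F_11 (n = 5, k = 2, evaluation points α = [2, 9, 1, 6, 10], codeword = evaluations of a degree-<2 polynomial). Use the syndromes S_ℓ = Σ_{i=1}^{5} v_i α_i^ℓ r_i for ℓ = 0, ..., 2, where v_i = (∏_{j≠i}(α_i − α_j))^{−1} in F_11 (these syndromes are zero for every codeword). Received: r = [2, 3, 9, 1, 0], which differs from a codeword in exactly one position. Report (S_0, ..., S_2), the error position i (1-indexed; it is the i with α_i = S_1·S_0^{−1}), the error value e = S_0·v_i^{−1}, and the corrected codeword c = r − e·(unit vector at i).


S = (6, 6, 6), error at position 3, error magnitude e = 4, c = [2, 3, 5, 1, 0].

Step 1: column multipliers v_i = (∏_{j≠i}(α_i − α_j))^{−1} mod 11.
  i = 1 (α = 2): (2−9)(2−1)(2−6)(2−10) = (−7)·1·(−4)·(−8) = −224 ≡ 7, so v_1 = 7^{−1} = 8 (mod 11).
  i = 2 (α = 9): (9−2)(9−1)(9−6)(9−10) = 7·8·3·(−1) = −168 ≡ 8, so v_2 = 8^{−1} = 7 (mod 11).
  i = 3 (α = 1): (1−2)(1−9)(1−6)(1−10) = (−1)·(−8)·(−5)·(−9) = 360 ≡ 8, so v_3 = 8^{−1} = 7 (mod 11).
  i = 4 (α = 6): (6−2)(6−9)(6−1)(6−10) = 4·(−3)·5·(−4) = 240 ≡ 9, so v_4 = 9^{−1} = 5 (mod 11).
  i = 5 (α = 10): (10−2)(10−9)(10−1)(10−6) = 8·1·9·4 = 288 ≡ 2, so v_5 = 2^{−1} = 6 (mod 11).
  v = [8, 7, 7, 5, 6].
Step 2: syndromes of r = [2, 3, 9, 1, 0] (all sums mod 11).
  S_0 = Σ v_i r_i = 8·2 + 7·3 + 7·9 + 5·1 + 6·0 = 105 ≡ 6.
  S_1 = Σ v_i α_i r_i = 8·2·2 + 7·9·3 + 7·1·9 + 5·6·1 + 6·10·0 = 314 ≡ 6.
  α_i^2 mod 11 = [4, 4, 1, 3, 1].
  S_2 = Σ v_i α_i^2 r_i = 8·4·2 + 7·4·3 + 7·1·9 + 5·3·1 + 6·1·0 = 226 ≡ 6.
  S = (6, 6, 6) ≠ 0, so r is not a codeword (an error is present).
Step 3: locate the error. For a single error e at position i, S_ℓ = v_i·e·α_i^ℓ, so α_err = S_1/S_0.
  S_0^{−1} = 6^{−1} = 2 (mod 11), so α_err = 6·2 = 12 ≡ 1 = α_3. Error position i = 3.
  Consistency check: S_2/S_1 = 6·2 = 12 ≡ 1 = α_err ✓ (single-error assumption holds).
Step 4: error magnitude e = S_0/v_3 = S_0·∏_{j≠3}(α_3 − α_j) = 6·8 = 48 ≡ 4 (mod 11).
Step 5: correct position 3: c_3 = r_3 − e = 9 − 4 ≡ 5 (mod 11). Hence c = [2, 3, 5, 1, 0].
  Check: interpolating c through the α_i gives m(x) = 8 + 8·x (degree < 2) with m(α_i) = c_i for every i, so c is indeed a codeword.


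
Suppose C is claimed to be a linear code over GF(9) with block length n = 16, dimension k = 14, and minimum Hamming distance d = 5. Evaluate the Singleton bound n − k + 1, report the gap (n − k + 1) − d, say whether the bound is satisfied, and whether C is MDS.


Singleton RHS = n − k + 1 = 3, slack = -2, bound violated (no such code; not MDS).

Singleton bound: d ≤ n − k + 1.
Here n = 16, k = 14, so n − k + 1 = 3.
Given d = 5, check d ≤ 3: NO.
Slack = (n − k + 1) − d = -2.
The slack is negative: d = 5 exceeds n − k + 1 = 3 by 2, so the Singleton bound is violated and no linear [16, 14, 5]_9 code can exist. In particular it is not MDS (MDS requires d = n − k + 1 exactly).
Description: the claimed parameters are [16, 14, 5]_9; such a code would be impossible (violates the Singleton bound).


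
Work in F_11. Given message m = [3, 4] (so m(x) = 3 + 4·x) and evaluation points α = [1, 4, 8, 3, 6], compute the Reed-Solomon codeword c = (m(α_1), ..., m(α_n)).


c = [7, 8, 2, 4, 5]

Message polynomial: m(x) = 3 + 4·x (mod 11).
For each evaluation point α_i, compute m(α_i) mod 11:
  α_1 = 1: Horner steps 4 → 7, so m(1) = 7.
  α_2 = 4: Horner steps 4 → 8, so m(4) = 8.
  α_3 = 8: Horner steps 4 → 2, so m(8) = 2.
  α_4 = 3: Horner steps 4 → 4, so m(3) = 4.
  α_5 = 6: Horner steps 4 → 5, so m(6) = 5.
Codeword c = [7, 8, 2, 4, 5] ∈ F_11^5.


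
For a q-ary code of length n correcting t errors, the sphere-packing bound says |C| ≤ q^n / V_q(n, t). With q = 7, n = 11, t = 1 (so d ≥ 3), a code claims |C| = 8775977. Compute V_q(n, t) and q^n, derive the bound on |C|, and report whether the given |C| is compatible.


V_q(n, t) = 67, q^n = 1977326743, Hamming bound = 29512339, |C| = 8775977 ≤ bound (satisfied).

Step 1: Compute V_q(n, t) = Σ_{j=0}^1 C(n, j) (q−1)^j.
  j = 0: C(11,0)·(6)^0 = 1·1 = 1.
  j = 1: C(11,1)·(6)^1 = 11·6 = 66.
  V_q(n, t) = 1 + 66 = 67.
Step 2: q^n = 7^11 = 1977326743.
Step 3: Hamming bound ⌊q^n / V_q(n,t)⌋ = ⌊1977326743/67⌋ = 29512339.
Step 4: Compare |C| = 8775977 to 29512339: satisfied.
The claimed |C| lies below the Hamming bound.


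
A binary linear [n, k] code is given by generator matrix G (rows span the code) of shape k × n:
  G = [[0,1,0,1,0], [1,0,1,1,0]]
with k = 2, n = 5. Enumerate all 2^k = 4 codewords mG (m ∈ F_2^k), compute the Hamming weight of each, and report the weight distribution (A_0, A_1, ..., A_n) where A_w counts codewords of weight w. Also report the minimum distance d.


Weight distribution: A_0 = 1, A_2 = 1, A_3 = 2. Minimum distance d = 2.

Enumerate all 2^2 = 4 messages m ∈ F_2^2.
For each, compute codeword c = mG in F_2^5, then tally its weight.
  m = 00 → c = 00000, weight = 0.
  m = 10 → c = 01010, weight = 2.
  m = 01 → c = 10110, weight = 3.
  m = 11 → c = 11100, weight = 3.
Tally weights:
  weight 0: 1 codewords.
  weight 2: 1 codewords.
  weight 3: 2 codewords.
Minimum distance d = smallest w > 0 with A_w > 0 = 2.
Sanity: Σ A_w = 4 = 2^2 = 4 ✓.


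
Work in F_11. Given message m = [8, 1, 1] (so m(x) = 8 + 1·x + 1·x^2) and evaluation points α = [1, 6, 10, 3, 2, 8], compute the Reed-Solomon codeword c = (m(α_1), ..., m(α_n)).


c = [10, 6, 8, 9, 3, 3]

Message polynomial: m(x) = 8 + 1·x + 1·x^2 (mod 11).
For each evaluation point α_i, compute m(α_i) mod 11:
  α_1 = 1: Horner steps 1 → 2 → 10, so m(1) = 10.
  α_2 = 6: Horner steps 1 → 7 → 6, so m(6) = 6.
  α_3 = 10: Horner steps 1 → 0 → 8, so m(10) = 8.
  α_4 = 3: Horner steps 1 → 4 → 9, so m(3) = 9.
  α_5 = 2: Horner steps 1 → 3 → 3, so m(2) = 3.
  α_6 = 8: Horner steps 1 → 9 → 3, so m(8) = 3.
Codeword c = [10, 6, 8, 9, 3, 3] ∈ F_11^6.


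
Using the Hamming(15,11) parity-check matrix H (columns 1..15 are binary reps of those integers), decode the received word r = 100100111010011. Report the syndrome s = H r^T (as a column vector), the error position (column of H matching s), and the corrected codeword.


s = (1, 0, 0, 1)^T, error position = 9, corrected codeword c = 100100110010011

Compute s = H r^T mod 2 one row at a time:
  s_1 = 1 + 1 + 0 + 1 + 0 + 0 + 1 + 1 = 5 ≡ 1 (mod 2).
  s_2 = 1 + 0 + 0 + 1 + 0 + 0 + 1 + 1 = 4 ≡ 0 (mod 2).
  s_3 = 0 + 0 + 0 + 1 + 0 + 1 + 1 + 1 = 4 ≡ 0 (mod 2).
  s_4 = 1 + 0 + 0 + 1 + 1 + 1 + 0 + 1 = 5 ≡ 1 (mod 2).
s = (1, 0, 0, 1)^T — this equals column 9 of H (binary 1001), so error is at position 9.
Correct: flip bit 9 of r = 100100111010011 to get c = 100100110010011.


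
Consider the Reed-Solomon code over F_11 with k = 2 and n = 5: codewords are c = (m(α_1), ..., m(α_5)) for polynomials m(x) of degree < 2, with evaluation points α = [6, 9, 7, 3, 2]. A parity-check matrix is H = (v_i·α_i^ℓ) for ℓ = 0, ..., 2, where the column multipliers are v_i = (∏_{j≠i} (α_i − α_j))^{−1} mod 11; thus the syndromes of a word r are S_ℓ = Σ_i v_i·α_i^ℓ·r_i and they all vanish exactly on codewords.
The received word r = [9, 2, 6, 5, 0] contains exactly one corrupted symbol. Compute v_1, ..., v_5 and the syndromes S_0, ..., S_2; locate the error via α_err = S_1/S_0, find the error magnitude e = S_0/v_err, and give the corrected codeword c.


S = (9, 8, 1), error at position 3, error magnitude e = 3, c = [9, 2, 3, 5, 0].

Step 1: column multipliers v_i = (∏_{j≠i}(α_i − α_j))^{−1} mod 11.
  i = 1 (α = 6): (6−9)(6−7)(6−3)(6−2) = (−3)·(−1)·3·4 = 36 ≡ 3, so v_1 = 3^{−1} = 4 (mod 11).
  i = 2 (α = 9): (9−6)(9−7)(9−3)(9−2) = 3·2·6·7 = 252 ≡ 10, so v_2 = 10^{−1} = 10 (mod 11).
  i = 3 (α = 7): (7−6)(7−9)(7−3)(7−2) = 1·(−2)·4·5 = −40 ≡ 4, so v_3 = 4^{−1} = 3 (mod 11).
  i = 4 (α = 3): (3−6)(3−9)(3−7)(3−2) = (−3)·(−6)·(−4)·1 = −72 ≡ 5, so v_4 = 5^{−1} = 9 (mod 11).
  i = 5 (α = 2): (2−6)(2−9)(2−7)(2−3) = (−4)·(−7)·(−5)·(−1) = 140 ≡ 8, so v_5 = 8^{−1} = 7 (mod 11).
  v = [4, 10, 3, 9, 7].
Step 2: syndromes of r = [9, 2, 6, 5, 0] (all sums mod 11).
  S_0 = Σ v_i r_i = 4·9 + 10·2 + 3·6 + 9·5 + 7·0 = 119 ≡ 9.
  S_1 = Σ v_i α_i r_i = 4·6·9 + 10·9·2 + 3·7·6 + 9·3·5 + 7·2·0 = 657 ≡ 8.
  α_i^2 mod 11 = [3, 4, 5, 9, 4].
  S_2 = Σ v_i α_i^2 r_i = 4·3·9 + 10·4·2 + 3·5·6 + 9·9·5 + 7·4·0 = 683 ≡ 1.
  S = (9, 8, 1) ≠ 0, so r is not a codeword (an error is present).
Step 3: locate the error. For a single error e at position i, S_ℓ = v_i·e·α_i^ℓ, so α_err = S_1/S_0.
  S_0^{−1} = 9^{−1} = 5 (mod 11), so α_err = 8·5 = 40 ≡ 7 = α_3. Error position i = 3.
  Consistency check: S_2/S_1 = 1·7 = 7 ≡ 7 = α_err ✓ (single-error assumption holds).
Step 4: error magnitude e = S_0/v_3 = S_0·∏_{j≠3}(α_3 − α_j) = 9·4 = 36 ≡ 3 (mod 11).
Step 5: correct position 3: c_3 = r_3 − e = 6 − 3 ≡ 3 (mod 11). Hence c = [9, 2, 3, 5, 0].
  Check: interpolating c through the α_i gives m(x) = 1 + 5·x (degree < 2) with m(α_i) = c_i for every i, so c is indeed a codeword.
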